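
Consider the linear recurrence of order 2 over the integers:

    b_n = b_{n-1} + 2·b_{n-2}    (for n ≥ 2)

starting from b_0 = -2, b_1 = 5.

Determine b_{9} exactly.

b_2 = 1·5 + 2·-2 = 1
b_3 = 1·1 + 2·5 = 11
b_4 = 1·11 + 2·1 = 13
b_5 = 1·13 + 2·11 = 35
b_6 = 1·35 + 2·13 = 61
b_7 = 1·61 + 2·35 = 131
b_8 = 1·131 + 2·61 = 253
b_9 = 1·253 + 2·131 = 515

515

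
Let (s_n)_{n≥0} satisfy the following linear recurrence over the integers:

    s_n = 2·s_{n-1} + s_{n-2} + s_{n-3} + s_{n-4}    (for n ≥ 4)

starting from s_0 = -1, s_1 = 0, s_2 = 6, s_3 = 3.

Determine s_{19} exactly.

s_4 = 2·3 + 1·6 + 1·0 + 1·-1 = 11
s_5 = 2·11 + 1·3 + 1·6 + 1·0 = 31
s_6 = 2·31 + 1·11 + 1·3 + 1·6 = 82
s_7 = 2·82 + 1·31 + 1·11 + 1·3 = 209
s_8 = 2·209 + 1·82 + 1·31 + 1·11 = 542
s_9 = 2·542 + 1·209 + 1·82 + 1·31 = 1406
s_10 = 2·1406 + 1·542 + 1·209 + 1·82 = 3645
s_11 = 2·3645 + 1·1406 + 1·542 + 1·209 = 9447
s_12 = 2·9447 + 1·3645 + 1·1406 + 1·542 = 24487
s_13 = 2·24487 + 1·9447 + 1·3645 + 1·1406 = 63472
s_14 = 2·63472 + 1·24487 + 1·9447 + 1·3645 = 164523
s_15 = 2·164523 + 1·63472 + 1·24487 + 1·9447 = 426452
s_16 = 2·426452 + 1·164523 + 1·63472 + 1·24487 = 1105386
s_17 = 2·1105386 + 1·426452 + 1·164523 + 1·63472 = 2865219
s_18 = 2·2865219 + 1·1105386 + 1·426452 + 1·164523 = 7426799
s_19 = 2·7426799 + 1·2865219 + 1·1105386 + 1·426452 = 19250655

19250655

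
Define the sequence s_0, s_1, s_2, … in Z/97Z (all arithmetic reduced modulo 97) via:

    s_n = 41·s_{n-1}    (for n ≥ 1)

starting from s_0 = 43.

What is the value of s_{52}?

s_1 = 41·43 = 17
s_2 = 41·17 = 18
s_3 = 41·18 = 59
s_4 = 41·59 = 91
s_5 = 41·91 = 45
s_6 = 41·45 = 2
s_7 = 41·2 = 82
s_8 = 41·82 = 64
s_9 = 41·64 = 5
s_10 = 41·5 = 11
s_11 = 41·11 = 63
s_12 = 41·63 = 61
s_13 = 41·61 = 76
s_14 = 41·76 = 12
s_15 = 41·12 = 7
s_16 = 41·7 = 93
s_17 = 41·93 = 30
s_18 = 41·30 = 66
s_19 = 41·66 = 87
s_20 = 41·87 = 75
s_21 = 41·75 = 68
s_22 = 41·68 = 72
s_23 = 41·72 = 42
s_24 = 41·42 = 73
s_25 = 41·73 = 83
s_26 = 41·83 = 8
s_27 = 41·8 = 37
s_28 = 41·37 = 62
s_29 = 41·62 = 20
s_30 = 41·20 = 44
s_31 = 41·44 = 58
s_32 = 41·58 = 50
s_33 = 41·50 = 13
s_34 = 41·13 = 48
s_35 = 41·48 = 28
s_36 = 41·28 = 81
s_37 = 41·81 = 23
s_38 = 41·23 = 70
s_39 = 41·70 = 57
s_40 = 41·57 = 9
s_41 = 41·9 = 78
s_42 = 41·78 = 94
s_43 = 41·94 = 71
s_44 = 41·71 = 1
s_45 = 41·1 = 41
s_46 = 41·41 = 32
s_47 = 41·32 = 51
s_48 = 41·51 = 54
s_49 = 41·54 = 80
s_50 = 41·80 = 79
s_51 = 41·79 = 38
s_52 = 41·38 = 6

6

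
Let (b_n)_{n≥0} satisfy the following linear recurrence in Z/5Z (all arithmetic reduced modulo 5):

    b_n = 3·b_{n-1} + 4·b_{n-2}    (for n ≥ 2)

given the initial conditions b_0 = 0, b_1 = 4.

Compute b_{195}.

b_2 = 3·4 + 4·0 = 2
b_3 = 3·2 + 4·4 = 2
b_4 = 3·2 + 4·2 = 4
b_5 = 3·4 + 4·2 = 0
b_6 = 3·0 + 4·4 = 1
b_7 = 3·1 + 4·0 = 3
b_8 = 3·3 + 4·1 = 3
b_9 = 3·3 + 4·3 = 1
b_10 = 3·1 + 4·3 = 0
b_11 = 3·0 + 4·1 = 4
(b_10, b_11) = (0, 4) = (b_0, b_1), so the sequence has period 10.
195 ≡ 5 (mod 10), hence b_195 = b_5 = 0.

0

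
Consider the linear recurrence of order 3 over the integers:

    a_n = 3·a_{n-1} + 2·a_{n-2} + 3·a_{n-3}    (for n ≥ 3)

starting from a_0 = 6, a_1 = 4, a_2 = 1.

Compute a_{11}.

a_3 = 3·1 + 2·4 + 3·6 = 29
a_4 = 3·29 + 2·1 + 3·4 = 101
a_5 = 3·101 + 2·29 + 3·1 = 364
a_6 = 3·364 + 2·101 + 3·29 = 1381
a_7 = 3·1381 + 2·364 + 3·101 = 5174
a_8 = 3·5174 + 2·1381 + 3·364 = 19376
a_9 = 3·19376 + 2·5174 + 3·1381 = 72619
a_10 = 3·72619 + 2·19376 + 3·5174 = 272131
a_11 = 3·272131 + 2·72619 + 3·19376 = 1019759

1019759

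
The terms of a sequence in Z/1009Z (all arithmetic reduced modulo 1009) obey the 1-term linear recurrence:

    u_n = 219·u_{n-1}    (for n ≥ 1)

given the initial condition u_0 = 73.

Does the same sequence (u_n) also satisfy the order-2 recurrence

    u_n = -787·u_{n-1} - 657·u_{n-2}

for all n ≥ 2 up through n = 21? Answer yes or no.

Terms u_0..u_21: 73, 852, 932, 290, 952, 634, 613, 50, 860, 666, 558, 113, 531, 254, 131, 437, 857, 9, 962, 806, 948, 767
n=2: candidate gives 932, actual u_2 = 932 ✓
n=3: candidate gives 290, actual u_3 = 290 ✓
n=4: candidate gives 952, actual u_4 = 952 ✓
n=5: candidate gives 634, actual u_5 = 634 ✓
n=6: candidate gives 613, actual u_6 = 613 ✓
n=7: candidate gives 50, actual u_7 = 50 ✓
n=8: candidate gives 860, actual u_8 = 860 ✓
n=9: candidate gives 666, actual u_9 = 666 ✓
n=10: candidate gives 558, actual u_10 = 558 ✓
n=11: candidate gives 113, actual u_11 = 113 ✓
n=12: candidate gives 531, actual u_12 = 531 ✓
n=13: candidate gives 254, actual u_13 = 254 ✓
n=14: candidate gives 131, actual u_14 = 131 ✓
n=15: candidate gives 437, actual u_15 = 437 ✓
n=16: candidate gives 857, actual u_16 = 857 ✓
n=17: candidate gives 9, actual u_17 = 9 ✓
n=18: candidate gives 962, actual u_18 = 962 ✓
n=19: candidate gives 806, actual u_19 = 806 ✓
n=20: candidate gives 948, actual u_20 = 948 ✓
n=21: candidate gives 767, actual u_21 = 767 ✓

yes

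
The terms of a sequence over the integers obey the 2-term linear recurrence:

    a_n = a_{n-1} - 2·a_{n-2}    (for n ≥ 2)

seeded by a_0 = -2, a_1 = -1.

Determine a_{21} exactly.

-2795

a_2 = 1·-1 + -2·-2 = 3
a_3 = 1·3 + -2·-1 = 5
a_4 = 1·5 + -2·3 = -1
a_5 = 1·-1 + -2·5 = -11
a_6 = 1·-11 + -2·-1 = -9
a_7 = 1·-9 + -2·-11 = 13
a_8 = 1·13 + -2·-9 = 31
a_9 = 1·31 + -2·13 = 5
a_10 = 1·5 + -2·31 = -57
a_11 = 1·-57 + -2·5 = -67
a_12 = 1·-67 + -2·-57 = 47
a_13 = 1·47 + -2·-67 = 181
a_14 = 1·181 + -2·47 = 87
a_15 = 1·87 + -2·181 = -275
a_16 = 1·-275 + -2·87 = -449
a_17 = 1·-449 + -2·-275 = 101
a_18 = 1·101 + -2·-449 = 999
a_19 = 1·999 + -2·101 = 797
a_20 = 1·797 + -2·999 = -1201
a_21 = 1·-1201 + -2·797 = -2795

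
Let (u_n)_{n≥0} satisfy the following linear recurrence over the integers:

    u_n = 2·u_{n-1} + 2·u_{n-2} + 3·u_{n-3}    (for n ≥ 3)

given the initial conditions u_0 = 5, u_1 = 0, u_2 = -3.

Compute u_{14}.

u_3 = 2·-3 + 2·0 + 3·5 = 9
u_4 = 2·9 + 2·-3 + 3·0 = 12
u_5 = 2·12 + 2·9 + 3·-3 = 33
u_6 = 2·33 + 2·12 + 3·9 = 117
u_7 = 2·117 + 2·33 + 3·12 = 336
u_8 = 2·336 + 2·117 + 3·33 = 1005
u_9 = 2·1005 + 2·336 + 3·117 = 3033
u_10 = 2·3033 + 2·1005 + 3·336 = 9084
u_11 = 2·9084 + 2·3033 + 3·1005 = 27249
u_12 = 2·27249 + 2·9084 + 3·3033 = 81765
u_13 = 2·81765 + 2·27249 + 3·9084 = 245280
u_14 = 2·245280 + 2·81765 + 3·27249 = 735837

735837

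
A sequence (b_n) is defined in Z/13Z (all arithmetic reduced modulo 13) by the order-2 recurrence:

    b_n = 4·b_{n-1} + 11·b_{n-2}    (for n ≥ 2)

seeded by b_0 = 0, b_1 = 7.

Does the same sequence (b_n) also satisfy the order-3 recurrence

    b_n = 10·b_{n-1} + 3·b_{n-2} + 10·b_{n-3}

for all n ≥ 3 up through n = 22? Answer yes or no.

Terms b_0..b_22: 0, 7, 2, 7, 11, 4, 7, 7, 1, 3, 10, 8, 12, 6, 0, 1, 4, 1, 9, 8, 1, 1, 2
n=3: candidate gives 2, actual b_3 = 7 ✗

no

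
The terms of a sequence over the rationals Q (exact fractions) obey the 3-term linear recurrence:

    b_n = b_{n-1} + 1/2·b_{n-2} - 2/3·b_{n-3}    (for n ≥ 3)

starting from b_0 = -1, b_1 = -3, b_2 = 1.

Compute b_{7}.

185/72

b_3 = 1·1 + 1/2·-3 + -2/3·-1 = 1/6
b_4 = 1·1/6 + 1/2·1 + -2/3·-3 = 8/3
b_5 = 1·8/3 + 1/2·1/6 + -2/3·1 = 25/12
b_6 = 1·25/12 + 1/2·8/3 + -2/3·1/6 = 119/36
b_7 = 1·119/36 + 1/2·25/12 + -2/3·8/3 = 185/72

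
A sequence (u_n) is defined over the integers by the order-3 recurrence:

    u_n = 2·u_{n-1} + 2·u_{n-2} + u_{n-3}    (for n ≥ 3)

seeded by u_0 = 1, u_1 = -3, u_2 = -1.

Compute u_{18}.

-40004231

u_3 = 2·-1 + 2·-3 + 1·1 = -7
u_4 = 2·-7 + 2·-1 + 1·-3 = -19
u_5 = 2·-19 + 2·-7 + 1·-1 = -53
u_6 = 2·-53 + 2·-19 + 1·-7 = -151
u_7 = 2·-151 + 2·-53 + 1·-19 = -427
u_8 = 2·-427 + 2·-151 + 1·-53 = -1209
u_9 = 2·-1209 + 2·-427 + 1·-151 = -3423
u_10 = 2·-3423 + 2·-1209 + 1·-427 = -9691
u_11 = 2·-9691 + 2·-3423 + 1·-1209 = -27437
u_12 = 2·-27437 + 2·-9691 + 1·-3423 = -77679
u_13 = 2·-77679 + 2·-27437 + 1·-9691 = -219923
u_14 = 2·-219923 + 2·-77679 + 1·-27437 = -622641
u_15 = 2·-622641 + 2·-219923 + 1·-77679 = -1762807
u_16 = 2·-1762807 + 2·-622641 + 1·-219923 = -4990819
u_17 = 2·-4990819 + 2·-1762807 + 1·-622641 = -14129893
u_18 = 2·-14129893 + 2·-4990819 + 1·-1762807 = -40004231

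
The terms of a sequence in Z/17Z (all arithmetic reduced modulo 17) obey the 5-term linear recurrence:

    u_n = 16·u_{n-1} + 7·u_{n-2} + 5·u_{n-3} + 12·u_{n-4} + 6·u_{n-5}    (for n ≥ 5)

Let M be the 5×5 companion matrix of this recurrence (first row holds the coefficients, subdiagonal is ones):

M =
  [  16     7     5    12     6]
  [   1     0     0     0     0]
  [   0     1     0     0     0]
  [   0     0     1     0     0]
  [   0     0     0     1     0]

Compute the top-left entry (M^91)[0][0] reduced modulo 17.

1

(M^91)[0][0] is the top entry after applying M 91 times to the unit state (1, 0, 0, 0, 0). Equivalently it is h_{95} for the auxiliary sequence (h_n) obeying the same recurrence with h_4 = 1 and h_i = 0 for 0 ≤ i < 4:
h_5 = 16·1 + 7·0 + 5·0 + 12·0 + 6·0 = 16
h_6 = 16·16 + 7·1 + 5·0 + 12·0 + 6·0 = 8
h_7 = 16·8 + 7·16 + 5·1 + 12·0 + 6·0 = 7
h_8 = 16·7 + 7·8 + 5·16 + 12·1 + 6·0 = 5
h_9 = 16·5 + 7·7 + 5·8 + 12·16 + 6·1 = 10
h_10 = 16·10 + 7·5 + 5·7 + 12·8 + 6·16 = 14
h_11 = 16·14 + 7·10 + 5·5 + 12·7 + 6·8 = 9
h_12 = 16·9 + 7·14 + 5·10 + 12·5 + 6·7 = 3
h_13 = 16·3 + 7·9 + 5·14 + 12·10 + 6·5 = 8
h_14 = 16·8 + 7·3 + 5·9 + 12·14 + 6·10 = 14
h_15 = 16·14 + 7·8 + 5·3 + 12·9 + 6·14 = 11
h_16 = 16·11 + 7·14 + 5·8 + 12·3 + 6·9 = 13
h_17 = 16·13 + 7·11 + 5·14 + 12·8 + 6·3 = 10
h_18 = 16·10 + 7·13 + 5·11 + 12·14 + 6·8 = 12
h_19 = 16·12 + 7·10 + 5·13 + 12·11 + 6·14 = 16
h_20 = 16·16 + 7·12 + 5·10 + 12·13 + 6·11 = 0
h_21 = 16·0 + 7·16 + 5·12 + 12·10 + 6·13 = 13
h_22 = 16·13 + 7·0 + 5·16 + 12·12 + 6·10 = 16
h_23 = 16·16 + 7·13 + 5·0 + 12·16 + 6·12 = 16
h_24 = 16·16 + 7·16 + 5·13 + 12·0 + 6·16 = 2
h_25 = 16·2 + 7·16 + 5·16 + 12·13 + 6·0 = 6
h_26 = 16·6 + 7·2 + 5·16 + 12·16 + 6·13 = 1
h_27 = 16·1 + 7·6 + 5·2 + 12·16 + 6·16 = 16
h_28 = 16·16 + 7·1 + 5·6 + 12·2 + 6·16 = 5
h_29 = 16·5 + 7·16 + 5·1 + 12·6 + 6·2 = 9
h_30 = 16·9 + 7·5 + 5·16 + 12·1 + 6·6 = 1
h_31 = 16·1 + 7·9 + 5·5 + 12·16 + 6·1 = 13
h_32 = 16·13 + 7·1 + 5·9 + 12·5 + 6·16 = 8
h_33 = 16·8 + 7·13 + 5·1 + 12·9 + 6·5 = 5
h_34 = 16·5 + 7·8 + 5·13 + 12·1 + 6·9 = 12
h_35 = 16·12 + 7·5 + 5·8 + 12·13 + 6·1 = 4
h_36 = 16·4 + 7·12 + 5·5 + 12·8 + 6·13 = 7
h_37 = 16·7 + 7·4 + 5·12 + 12·5 + 6·8 = 2
h_38 = 16·2 + 7·7 + 5·4 + 12·12 + 6·5 = 3
h_39 = 16·3 + 7·2 + 5·7 + 12·4 + 6·12 = 13
h_40 = 16·13 + 7·3 + 5·2 + 12·7 + 6·4 = 7
h_41 = 16·7 + 7·13 + 5·3 + 12·2 + 6·7 = 12
h_42 = 16·12 + 7·7 + 5·13 + 12·3 + 6·2 = 14
h_43 = 16·14 + 7·12 + 5·7 + 12·13 + 6·3 = 7
h_44 = 16·7 + 7·14 + 5·12 + 12·7 + 6·13 = 7
h_45 = 16·7 + 7·7 + 5·14 + 12·12 + 6·7 = 9
h_46 = 16·9 + 7·7 + 5·7 + 12·14 + 6·12 = 9
h_47 = 16·9 + 7·9 + 5·7 + 12·7 + 6·14 = 2
h_48 = 16·2 + 7·9 + 5·9 + 12·7 + 6·7 = 11
h_49 = 16·11 + 7·2 + 5·9 + 12·9 + 6·7 = 11
h_50 = 16·11 + 7·11 + 5·2 + 12·9 + 6·9 = 0
h_51 = 16·0 + 7·11 + 5·11 + 12·2 + 6·9 = 6
h_52 = 16·6 + 7·0 + 5·11 + 12·11 + 6·2 = 6
h_53 = 16·6 + 7·6 + 5·0 + 12·11 + 6·11 = 13
h_54 = 16·13 + 7·6 + 5·6 + 12·0 + 6·11 = 6
h_55 = 16·6 + 7·13 + 5·6 + 12·6 + 6·0 = 0
h_56 = 16·0 + 7·6 + 5·13 + 12·6 + 6·6 = 11
h_57 = 16·11 + 7·0 + 5·6 + 12·13 + 6·6 = 7
h_58 = 16·7 + 7·11 + 5·0 + 12·6 + 6·13 = 16
h_59 = 16·16 + 7·7 + 5·11 + 12·0 + 6·6 = 5
h_60 = 16·5 + 7·16 + 5·7 + 12·11 + 6·0 = 2
h_61 = 16·2 + 7·5 + 5·16 + 12·7 + 6·11 = 8
h_62 = 16·8 + 7·2 + 5·5 + 12·16 + 6·7 = 10
h_63 = 16·10 + 7·8 + 5·2 + 12·5 + 6·16 = 8
h_64 = 16·8 + 7·10 + 5·8 + 12·2 + 6·5 = 3
h_65 = 16·3 + 7·8 + 5·10 + 12·8 + 6·2 = 7
h_66 = 16·7 + 7·3 + 5·8 + 12·10 + 6·8 = 1
h_67 = 16·1 + 7·7 + 5·3 + 12·8 + 6·10 = 15
h_68 = 16·15 + 7·1 + 5·7 + 12·3 + 6·8 = 9
h_69 = 16·9 + 7·15 + 5·1 + 12·7 + 6·3 = 16
h_70 = 16·16 + 7·9 + 5·15 + 12·1 + 6·7 = 6
h_71 = 16·6 + 7·16 + 5·9 + 12·15 + 6·1 = 14
h_72 = 16·14 + 7·6 + 5·16 + 12·9 + 6·15 = 0
h_73 = 16·0 + 7·14 + 5·6 + 12·16 + 6·9 = 0
h_74 = 16·0 + 7·0 + 5·14 + 12·6 + 6·16 = 0
h_75 = 16·0 + 7·0 + 5·0 + 12·14 + 6·6 = 0
h_76 = 16·0 + 7·0 + 5·0 + 12·0 + 6·14 = 16
h_77 = 16·16 + 7·0 + 5·0 + 12·0 + 6·0 = 1
h_78 = 16·1 + 7·16 + 5·0 + 12·0 + 6·0 = 9
h_79 = 16·9 + 7·1 + 5·16 + 12·0 + 6·0 = 10
h_80 = 16·10 + 7·9 + 5·1 + 12·16 + 6·0 = 12
h_81 = 16·12 + 7·10 + 5·9 + 12·1 + 6·16 = 7
h_82 = 16·7 + 7·12 + 5·10 + 12·9 + 6·1 = 3
h_83 = 16·3 + 7·7 + 5·12 + 12·10 + 6·9 = 8
h_84 = 16·8 + 7·3 + 5·7 + 12·12 + 6·10 = 14
h_85 = 16·14 + 7·8 + 5·3 + 12·7 + 6·12 = 9
h_86 = 16·9 + 7·14 + 5·8 + 12·3 + 6·7 = 3
h_87 = 16·3 + 7·9 + 5·14 + 12·8 + 6·3 = 6
h_88 = 16·6 + 7·3 + 5·9 + 12·14 + 6·8 = 4
h_89 = 16·4 + 7·6 + 5·3 + 12·9 + 6·14 = 7
h_90 = 16·7 + 7·4 + 5·6 + 12·3 + 6·9 = 5
h_91 = 16·5 + 7·7 + 5·4 + 12·6 + 6·3 = 1
h_92 = 16·1 + 7·5 + 5·7 + 12·4 + 6·6 = 0
h_93 = 16·0 + 7·1 + 5·5 + 12·7 + 6·4 = 4
h_94 = 16·4 + 7·0 + 5·1 + 12·5 + 6·7 = 1
h_95 = 16·1 + 7·4 + 5·0 + 12·1 + 6·5 = 1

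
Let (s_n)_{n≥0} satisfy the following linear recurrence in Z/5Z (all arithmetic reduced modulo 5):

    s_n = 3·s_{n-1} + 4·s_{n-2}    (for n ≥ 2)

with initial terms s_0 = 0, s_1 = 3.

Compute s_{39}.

2

s_2 = 3·3 + 4·0 = 4
s_3 = 3·4 + 4·3 = 4
s_4 = 3·4 + 4·4 = 3
s_5 = 3·3 + 4·4 = 0
s_6 = 3·0 + 4·3 = 2
s_7 = 3·2 + 4·0 = 1
s_8 = 3·1 + 4·2 = 1
s_9 = 3·1 + 4·1 = 2
s_10 = 3·2 + 4·1 = 0
s_11 = 3·0 + 4·2 = 3
(s_10, s_11) = (0, 3) = (s_0, s_1), so the sequence has period 10.
39 ≡ 9 (mod 10), hence s_39 = s_9 = 2.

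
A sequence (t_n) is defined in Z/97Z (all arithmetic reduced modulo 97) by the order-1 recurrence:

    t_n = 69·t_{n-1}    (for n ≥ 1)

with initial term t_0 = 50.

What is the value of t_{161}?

t_1 = 69·50 = 55
t_2 = 69·55 = 12
t_3 = 69·12 = 52
t_4 = 69·52 = 96
t_5 = 69·96 = 28
t_6 = 69·28 = 89
t_7 = 69·89 = 30
t_8 = 69·30 = 33
t_9 = 69·33 = 46
t_10 = 69·46 = 70
t_11 = 69·70 = 77
t_12 = 69·77 = 75
t_13 = 69·75 = 34
t_14 = 69·34 = 18
t_15 = 69·18 = 78
t_16 = 69·78 = 47
t_17 = 69·47 = 42
t_18 = 69·42 = 85
t_19 = 69·85 = 45
t_20 = 69·45 = 1
t_21 = 69·1 = 69
t_22 = 69·69 = 8
t_23 = 69·8 = 67
t_24 = 69·67 = 64
t_25 = 69·64 = 51
t_26 = 69·51 = 27
t_27 = 69·27 = 20
t_28 = 69·20 = 22
t_29 = 69·22 = 63
t_30 = 69·63 = 79
t_31 = 69·79 = 19
t_32 = 69·19 = 50
(t_32) = (50) = (t_0), so the sequence has period 32.
161 ≡ 1 (mod 32), hence t_161 = t_1 = 55.

55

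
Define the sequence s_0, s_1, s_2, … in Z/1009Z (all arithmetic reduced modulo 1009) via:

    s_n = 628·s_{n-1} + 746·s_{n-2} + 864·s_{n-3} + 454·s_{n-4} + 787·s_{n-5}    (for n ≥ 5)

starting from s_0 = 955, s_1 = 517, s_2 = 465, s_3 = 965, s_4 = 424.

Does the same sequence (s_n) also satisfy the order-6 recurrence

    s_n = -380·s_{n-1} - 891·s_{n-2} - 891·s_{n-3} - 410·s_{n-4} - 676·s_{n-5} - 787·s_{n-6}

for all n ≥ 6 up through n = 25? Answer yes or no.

Terms s_0..s_25: 955, 517, 465, 965, 424, 48, 159, 415, 417, 836, 984, 357, 903, 984, 586, 613, 139, 599, 671, 414, 368, 648, 24, 803, 910, 231
n=6: candidate gives 159, actual s_6 = 159 ✓
n=7: candidate gives 415, actual s_7 = 415 ✓
n=8: candidate gives 417, actual s_8 = 417 ✓
n=9: candidate gives 836, actual s_9 = 836 ✓
n=10: candidate gives 984, actual s_10 = 984 ✓
n=11: candidate gives 357, actual s_11 = 357 ✓
n=12: candidate gives 903, actual s_12 = 903 ✓
n=13: candidate gives 984, actual s_13 = 984 ✓
n=14: candidate gives 586, actual s_14 = 586 ✓
n=15: candidate gives 613, actual s_15 = 613 ✓
n=16: candidate gives 139, actual s_16 = 139 ✓
n=17: candidate gives 599, actual s_17 = 599 ✓
n=18: candidate gives 671, actual s_18 = 671 ✓
n=19: candidate gives 414, actual s_19 = 414 ✓
n=20: candidate gives 368, actual s_20 = 368 ✓
n=21: candidate gives 648, actual s_21 = 648 ✓
n=22: candidate gives 24, actual s_22 = 24 ✓
n=23: candidate gives 803, actual s_23 = 803 ✓
n=24: candidate gives 910, actual s_24 = 910 ✓
n=25: candidate gives 231, actual s_25 = 231 ✓

yes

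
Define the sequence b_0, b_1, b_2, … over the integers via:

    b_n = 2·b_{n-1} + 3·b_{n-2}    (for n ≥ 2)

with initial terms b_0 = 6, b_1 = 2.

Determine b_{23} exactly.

188286357650

b_2 = 2·2 + 3·6 = 22
b_3 = 2·22 + 3·2 = 50
b_4 = 2·50 + 3·22 = 166
b_5 = 2·166 + 3·50 = 482
b_6 = 2·482 + 3·166 = 1462
b_7 = 2·1462 + 3·482 = 4370
b_8 = 2·4370 + 3·1462 = 13126
b_9 = 2·13126 + 3·4370 = 39362
b_10 = 2·39362 + 3·13126 = 118102
b_11 = 2·118102 + 3·39362 = 354290
b_12 = 2·354290 + 3·118102 = 1062886
b_13 = 2·1062886 + 3·354290 = 3188642
b_14 = 2·3188642 + 3·1062886 = 9565942
b_15 = 2·9565942 + 3·3188642 = 28697810
b_16 = 2·28697810 + 3·9565942 = 86093446
b_17 = 2·86093446 + 3·28697810 = 258280322
b_18 = 2·258280322 + 3·86093446 = 774840982
b_19 = 2·774840982 + 3·258280322 = 2324522930
b_20 = 2·2324522930 + 3·774840982 = 6973568806
b_21 = 2·6973568806 + 3·2324522930 = 20920706402
b_22 = 2·20920706402 + 3·6973568806 = 62762119222
b_23 = 2·62762119222 + 3·20920706402 = 188286357650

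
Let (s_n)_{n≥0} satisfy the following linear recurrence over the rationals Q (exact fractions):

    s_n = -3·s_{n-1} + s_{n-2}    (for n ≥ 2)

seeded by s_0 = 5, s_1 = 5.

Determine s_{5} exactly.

380

s_2 = -3·5 + 1·5 = -10
s_3 = -3·-10 + 1·5 = 35
s_4 = -3·35 + 1·-10 = -115
s_5 = -3·-115 + 1·35 = 380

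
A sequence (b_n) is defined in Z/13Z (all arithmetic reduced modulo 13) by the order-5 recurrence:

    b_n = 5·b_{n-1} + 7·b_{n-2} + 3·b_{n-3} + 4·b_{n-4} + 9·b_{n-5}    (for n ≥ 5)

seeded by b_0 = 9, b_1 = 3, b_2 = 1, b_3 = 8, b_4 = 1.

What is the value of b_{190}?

b_5 = 5·1 + 7·8 + 3·1 + 4·3 + 9·9 = 1
b_6 = 5·1 + 7·1 + 3·8 + 4·1 + 9·3 = 2
b_7 = 5·2 + 7·1 + 3·1 + 4·8 + 9·1 = 9
b_8 = 5·9 + 7·2 + 3·1 + 4·1 + 9·8 = 8
b_9 = 5·8 + 7·9 + 3·2 + 4·1 + 9·1 = 5
b_10 = 5·5 + 7·8 + 3·9 + 4·2 + 9·1 = 8
Continuing the recurrence:
  b_11 = 10;  b_12 = 0;  b_13 = 4;  b_14 = 10;  b_15 = 8;  b_16 = 4
  b_17 = 5;  b_18 = 10;  b_19 = 11;  b_20 = 7;  b_21 = 3;  b_22 = 0
  b_23 = 7;  b_24 = 2;  b_25 = 4;  b_26 = 4;  b_27 = 4;  b_28 = 1
  b_29 = 1;  b_30 = 11;  b_31 = 0;  b_32 = 3;  b_33 = 9;  b_34 = 2
  b_35 = 12;  b_36 = 9;  b_37 = 3;  b_38 = 8;  b_39 = 11;  b_40 = 4
  b_41 = 6;  b_42 = 7;  b_43 = 10;  b_44 = 11;  b_45 = 11;  b_46 = 10
  b_47 = 3;  b_48 = 5;  b_49 = 11;  b_50 = 4;  b_51 = 6;  b_52 = 8
  b_53 = 1;  b_54 = 12;  b_55 = 8;  b_56 = 5;  b_57 = 11;  b_58 = 2
  b_59 = 8;  b_60 = 10;  b_61 = 6;  b_62 = 10;  b_63 = 3;  b_64 = 7
  b_65 = 5;  b_66 = 8;  b_67 = 3;  b_68 = 11;  b_69 = 1;  b_70 = 12
  b_71 = 2;  b_72 = 12;  b_73 = 5;  b_74 = 3;  b_75 = 7;  b_76 = 7
  b_77 = 0;  b_78 = 10;  b_79 = 9;  b_80 = 11;  b_81 = 3;  b_82 = 3
  b_83 = 0;  b_84 = 12;  b_85 = 11;  b_86 = 9;  b_87 = 3;  b_88 = 3
  b_89 = 7;  b_90 = 5;  b_91 = 7;  b_92 = 0;  b_93 = 2;  b_94 = 10
  b_95 = 7;  b_96 = 5;  b_97 = 8;  b_98 = 11;  b_99 = 10;  b_100 = 0
  b_101 = 11;  b_102 = 6;  b_103 = 12;  b_104 = 4;  b_105 = 10;  b_106 = 3
  b_107 = 4;  b_108 = 0;  b_109 = 9;  b_110 = 3;  b_111 = 4;  b_112 = 0
  b_113 = 8;  b_114 = 2;  b_115 = 5;  b_116 = 8;  b_117 = 9;  b_118 = 1
  b_119 = 0;  b_120 = 7;  b_121 = 3;  b_122 = 6;  b_123 = 3;  b_124 = 3
  b_125 = 12;  b_126 = 11;  b_127 = 6;  b_128 = 0;  b_129 = 7;  b_130 = 10
  b_131 = 1;  b_132 = 7;  b_133 = 9;  b_134 = 5;  b_135 = 8;  b_136 = 9
  b_137 = 7;  b_138 = 2;  b_139 = 7;  b_140 = 9;  b_141 = 1;  b_142 = 4
  b_143 = 9;  b_144 = 6;  b_145 = 8;  b_146 = 4;  b_147 = 10;  b_148 = 12
  b_149 = 7;  b_150 = 3;  b_151 = 7;  b_152 = 7;  b_153 = 8;  b_154 = 3
  b_155 = 4;  b_156 = 0;  b_157 = 2;  b_158 = 2;  b_159 = 2;  b_160 = 1
  b_161 = 7;  b_162 = 9;  b_163 = 6;  b_164 = 6;  b_165 = 6;  b_166 = 7
  b_167 = 5;  b_168 = 1;  b_169 = 9;  b_170 = 6;  b_171 = 10;  b_172 = 12
  b_173 = 11;  b_174 = 1;  b_175 = 4;  b_176 = 3;  b_177 = 3;  b_178 = 8
  b_179 = 4;  b_180 = 3;  b_181 = 2;  b_182 = 11;  b_183 = 10;  b_184 = 12
  b_185 = 3;  b_186 = 9;  b_187 = 7;  b_188 = 11
b_189 = 5·11 + 7·7 + 3·9 + 4·3 + 9·12 = 4
b_190 = 5·4 + 7·11 + 3·7 + 4·9 + 9·3 = 12

12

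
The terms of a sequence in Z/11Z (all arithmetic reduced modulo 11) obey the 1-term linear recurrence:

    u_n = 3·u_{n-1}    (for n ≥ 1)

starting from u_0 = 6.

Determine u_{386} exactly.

u_1 = 3·6 = 7
u_2 = 3·7 = 10
u_3 = 3·10 = 8
u_4 = 3·8 = 2
u_5 = 3·2 = 6
(u_5) = (6) = (u_0), so the sequence has period 5.
386 ≡ 1 (mod 5), hence u_386 = u_1 = 7.

7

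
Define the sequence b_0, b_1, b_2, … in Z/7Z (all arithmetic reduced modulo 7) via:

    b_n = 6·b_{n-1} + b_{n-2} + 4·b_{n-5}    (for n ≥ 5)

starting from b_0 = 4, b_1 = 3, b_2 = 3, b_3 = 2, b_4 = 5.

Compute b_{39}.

b_5 = 6·5 + 1·2 + 0·3 + 0·3 + 4·4 = 6
b_6 = 6·6 + 1·5 + 0·2 + 0·3 + 4·3 = 4
b_7 = 6·4 + 1·6 + 0·5 + 0·2 + 4·3 = 0
b_8 = 6·0 + 1·4 + 0·6 + 0·5 + 4·2 = 5
b_9 = 6·5 + 1·0 + 0·4 + 0·6 + 4·5 = 1
b_10 = 6·1 + 1·5 + 0·0 + 0·4 + 4·6 = 0
b_11 = 6·0 + 1·1 + 0·5 + 0·0 + 4·4 = 3
b_12 = 6·3 + 1·0 + 0·1 + 0·5 + 4·0 = 4
b_13 = 6·4 + 1·3 + 0·0 + 0·1 + 4·5 = 5
b_14 = 6·5 + 1·4 + 0·3 + 0·0 + 4·1 = 3
b_15 = 6·3 + 1·5 + 0·4 + 0·3 + 4·0 = 2
b_16 = 6·2 + 1·3 + 0·5 + 0·4 + 4·3 = 6
b_17 = 6·6 + 1·2 + 0·3 + 0·5 + 4·4 = 5
b_18 = 6·5 + 1·6 + 0·2 + 0·3 + 4·5 = 0
b_19 = 6·0 + 1·5 + 0·6 + 0·2 + 4·3 = 3
b_20 = 6·3 + 1·0 + 0·5 + 0·6 + 4·2 = 5
b_21 = 6·5 + 1·3 + 0·0 + 0·5 + 4·6 = 1
b_22 = 6·1 + 1·5 + 0·3 + 0·0 + 4·5 = 3
b_23 = 6·3 + 1·1 + 0·5 + 0·3 + 4·0 = 5
b_24 = 6·5 + 1·3 + 0·1 + 0·5 + 4·3 = 3
b_25 = 6·3 + 1·5 + 0·3 + 0·1 + 4·5 = 1
b_26 = 6·1 + 1·3 + 0·5 + 0·3 + 4·1 = 6
b_27 = 6·6 + 1·1 + 0·3 + 0·5 + 4·3 = 0
b_28 = 6·0 + 1·6 + 0·1 + 0·3 + 4·5 = 5
b_29 = 6·5 + 1·0 + 0·6 + 0·1 + 4·3 = 0
b_30 = 6·0 + 1·5 + 0·0 + 0·6 + 4·1 = 2
b_31 = 6·2 + 1·0 + 0·5 + 0·0 + 4·6 = 1
b_32 = 6·1 + 1·2 + 0·0 + 0·5 + 4·0 = 1
b_33 = 6·1 + 1·1 + 0·2 + 0·0 + 4·5 = 6
b_34 = 6·6 + 1·1 + 0·1 + 0·2 + 4·0 = 2
b_35 = 6·2 + 1·6 + 0·1 + 0·1 + 4·2 = 5
b_36 = 6·5 + 1·2 + 0·6 + 0·1 + 4·1 = 1
b_37 = 6·1 + 1·5 + 0·2 + 0·6 + 4·1 = 1
b_38 = 6·1 + 1·1 + 0·5 + 0·2 + 4·6 = 3
b_39 = 6·3 + 1·1 + 0·1 + 0·5 + 4·2 = 6

6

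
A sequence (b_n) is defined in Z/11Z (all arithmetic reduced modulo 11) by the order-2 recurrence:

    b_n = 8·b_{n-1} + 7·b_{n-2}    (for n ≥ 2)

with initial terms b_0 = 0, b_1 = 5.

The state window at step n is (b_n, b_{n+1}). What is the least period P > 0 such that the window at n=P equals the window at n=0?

n=0: window = (0, 5)
n=1: window = (5, 7)
n=2: window = (7, 3)
n=3: window = (3, 7)
n=4: window = (7, 0)
n=5: window = (0, 5)
window at n=5 equals window at n=0 → period = 5

5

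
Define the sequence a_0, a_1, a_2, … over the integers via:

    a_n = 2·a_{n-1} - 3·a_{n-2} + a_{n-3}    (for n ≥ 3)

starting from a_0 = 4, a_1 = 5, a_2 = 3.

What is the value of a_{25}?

a_3 = 2·3 + -3·5 + 1·4 = -5
a_4 = 2·-5 + -3·3 + 1·5 = -14
a_5 = 2·-14 + -3·-5 + 1·3 = -10
a_6 = 2·-10 + -3·-14 + 1·-5 = 17
a_7 = 2·17 + -3·-10 + 1·-14 = 50
a_8 = 2·50 + -3·17 + 1·-10 = 39
a_9 = 2·39 + -3·50 + 1·17 = -55
a_10 = 2·-55 + -3·39 + 1·50 = -177
a_11 = 2·-177 + -3·-55 + 1·39 = -150
a_12 = 2·-150 + -3·-177 + 1·-55 = 176
a_13 = 2·176 + -3·-150 + 1·-177 = 625
a_14 = 2·625 + -3·176 + 1·-150 = 572
a_15 = 2·572 + -3·625 + 1·176 = -555
a_16 = 2·-555 + -3·572 + 1·625 = -2201
a_17 = 2·-2201 + -3·-555 + 1·572 = -2165
a_18 = 2·-2165 + -3·-2201 + 1·-555 = 1718
a_19 = 2·1718 + -3·-2165 + 1·-2201 = 7730
a_20 = 2·7730 + -3·1718 + 1·-2165 = 8141
a_21 = 2·8141 + -3·7730 + 1·1718 = -5190
a_22 = 2·-5190 + -3·8141 + 1·7730 = -27073
a_23 = 2·-27073 + -3·-5190 + 1·8141 = -30435
a_24 = 2·-30435 + -3·-27073 + 1·-5190 = 15159
a_25 = 2·15159 + -3·-30435 + 1·-27073 = 94550

94550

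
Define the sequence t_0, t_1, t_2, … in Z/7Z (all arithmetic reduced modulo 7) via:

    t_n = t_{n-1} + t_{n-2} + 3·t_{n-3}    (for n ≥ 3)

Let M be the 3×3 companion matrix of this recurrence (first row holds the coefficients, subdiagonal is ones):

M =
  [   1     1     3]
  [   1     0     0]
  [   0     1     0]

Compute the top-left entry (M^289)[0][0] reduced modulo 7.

6

(M^289)[0][0] is the top entry after applying M 289 times to the unit state (1, 0, 0). Equivalently it is h_{291} for the auxiliary sequence (h_n) obeying the same recurrence with h_2 = 1 and h_i = 0 for 0 ≤ i < 2:
h_3 = 1·1 + 1·0 + 3·0 = 1
h_4 = 1·1 + 1·1 + 3·0 = 2
h_5 = 1·2 + 1·1 + 3·1 = 6
h_6 = 1·6 + 1·2 + 3·1 = 4
h_7 = 1·4 + 1·6 + 3·2 = 2
h_8 = 1·2 + 1·4 + 3·6 = 3
Continuing the recurrence:
  h_9 = 3;  h_10 = 5;  h_11 = 3;  h_12 = 3;  h_13 = 0;  h_14 = 5
  h_15 = 0;  h_16 = 5;  h_17 = 6;  h_18 = 4;  h_19 = 4;  h_20 = 5
  h_21 = 0;  h_22 = 3;  h_23 = 4;  h_24 = 0;  h_25 = 6;  h_26 = 4
  h_27 = 3;  h_28 = 4;  h_29 = 5;  h_30 = 4;  h_31 = 0;  h_32 = 5
  h_33 = 3;  h_34 = 1;  h_35 = 5;  h_36 = 1;  h_37 = 2;  h_38 = 4
  h_39 = 2;  h_40 = 5;  h_41 = 5;  h_42 = 2;  h_43 = 1;  h_44 = 4
  h_45 = 4;  h_46 = 4;  h_47 = 6;  h_48 = 1;  h_49 = 5;  h_50 = 3
  h_51 = 4;  h_52 = 1;  h_53 = 0;  h_54 = 6;  h_55 = 2;  h_56 = 1
  h_57 = 0;  h_58 = 0;  h_59 = 3;  h_60 = 3;  h_61 = 6;  h_62 = 4
  h_63 = 5;  h_64 = 6;  h_65 = 2;  h_66 = 2;  h_67 = 1;  h_68 = 2
  h_69 = 2;  h_70 = 0;  h_71 = 1;  h_72 = 0;  h_73 = 1;  h_74 = 4
  h_75 = 5;  h_76 = 5;  h_77 = 1;  h_78 = 0;  h_79 = 2;  h_80 = 5
  h_81 = 0;  h_82 = 4;  h_83 = 5;  h_84 = 2;  h_85 = 5;  h_86 = 1
  h_87 = 5;  h_88 = 0;  h_89 = 1;  h_90 = 2;  h_91 = 3;  h_92 = 1
  h_93 = 3;  h_94 = 6;  h_95 = 5;  h_96 = 6;  h_97 = 1;  h_98 = 1
  h_99 = 6;  h_100 = 3;  h_101 = 5;  h_102 = 5;  h_103 = 5;  h_104 = 4
  h_105 = 3;  h_106 = 1;  h_107 = 2;  h_108 = 5;  h_109 = 3;  h_110 = 0
  h_111 = 4;  h_112 = 6;  h_113 = 3;  h_114 = 0;  h_115 = 0;  h_116 = 2
  h_117 = 2;  h_118 = 4;  h_119 = 5;  h_120 = 1;  h_121 = 4;  h_122 = 6
  h_123 = 6;  h_124 = 3;  h_125 = 6;  h_126 = 6;  h_127 = 0;  h_128 = 3
  h_129 = 0;  h_130 = 3;  h_131 = 5;  h_132 = 1;  h_133 = 1;  h_134 = 3
  h_135 = 0;  h_136 = 6;  h_137 = 1;  h_138 = 0;  h_139 = 5;  h_140 = 1
  h_141 = 6;  h_142 = 1;  h_143 = 3;  h_144 = 1;  h_145 = 0;  h_146 = 3
  h_147 = 6;  h_148 = 2;  h_149 = 3;  h_150 = 2;  h_151 = 4;  h_152 = 1
  h_153 = 4;  h_154 = 3;  h_155 = 3;  h_156 = 4;  h_157 = 2;  h_158 = 1
  h_159 = 1;  h_160 = 1;  h_161 = 5;  h_162 = 2;  h_163 = 3;  h_164 = 6
  h_165 = 1;  h_166 = 2;  h_167 = 0;  h_168 = 5;  h_169 = 4;  h_170 = 2
  h_171 = 0;  h_172 = 0;  h_173 = 6;  h_174 = 6;  h_175 = 5;  h_176 = 1
  h_177 = 3;  h_178 = 5;  h_179 = 4;  h_180 = 4;  h_181 = 2;  h_182 = 4
  h_183 = 4;  h_184 = 0;  h_185 = 2;  h_186 = 0;  h_187 = 2;  h_188 = 1
  h_189 = 3;  h_190 = 3;  h_191 = 2;  h_192 = 0;  h_193 = 4;  h_194 = 3
  h_195 = 0;  h_196 = 1;  h_197 = 3;  h_198 = 4;  h_199 = 3;  h_200 = 2
  h_201 = 3;  h_202 = 0;  h_203 = 2;  h_204 = 4;  h_205 = 6;  h_206 = 2
  h_207 = 6;  h_208 = 5;  h_209 = 3;  h_210 = 5;  h_211 = 2;  h_212 = 2
  h_213 = 5;  h_214 = 6;  h_215 = 3;  h_216 = 3;  h_217 = 3;  h_218 = 1
  h_219 = 6;  h_220 = 2;  h_221 = 4;  h_222 = 3;  h_223 = 6;  h_224 = 0
  h_225 = 1;  h_226 = 5;  h_227 = 6;  h_228 = 0;  h_229 = 0;  h_230 = 4
  h_231 = 4;  h_232 = 1;  h_233 = 3;  h_234 = 2;  h_235 = 1;  h_236 = 5
  h_237 = 5;  h_238 = 6;  h_239 = 5;  h_240 = 5;  h_241 = 0;  h_242 = 6
  h_243 = 0;  h_244 = 6;  h_245 = 3;  h_246 = 2;  h_247 = 2;  h_248 = 6
  h_249 = 0;  h_250 = 5;  h_251 = 2;  h_252 = 0;  h_253 = 3;  h_254 = 2
  h_255 = 5;  h_256 = 2;  h_257 = 6;  h_258 = 2;  h_259 = 0;  h_260 = 6
  h_261 = 5;  h_262 = 4;  h_263 = 6;  h_264 = 4;  h_265 = 1;  h_266 = 2
  h_267 = 1;  h_268 = 6;  h_269 = 6;  h_270 = 1;  h_271 = 4;  h_272 = 2
  h_273 = 2;  h_274 = 2;  h_275 = 3;  h_276 = 4;  h_277 = 6;  h_278 = 5
  h_279 = 2;  h_280 = 4;  h_281 = 0;  h_282 = 3;  h_283 = 1;  h_284 = 4
  h_285 = 0;  h_286 = 0;  h_287 = 5;  h_288 = 5;  h_289 = 3
h_290 = 1·3 + 1·5 + 3·5 = 2
h_291 = 1·2 + 1·3 + 3·5 = 6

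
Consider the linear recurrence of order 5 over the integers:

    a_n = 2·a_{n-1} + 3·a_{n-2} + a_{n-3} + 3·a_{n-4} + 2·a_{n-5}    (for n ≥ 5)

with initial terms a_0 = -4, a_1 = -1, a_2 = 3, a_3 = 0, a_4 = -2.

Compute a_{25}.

a_5 = 2·-2 + 3·0 + 1·3 + 3·-1 + 2·-4 = -12
a_6 = 2·-12 + 3·-2 + 1·0 + 3·3 + 2·-1 = -23
a_7 = 2·-23 + 3·-12 + 1·-2 + 3·0 + 2·3 = -78
a_8 = 2·-78 + 3·-23 + 1·-12 + 3·-2 + 2·0 = -243
a_9 = 2·-243 + 3·-78 + 1·-23 + 3·-12 + 2·-2 = -783
a_10 = 2·-783 + 3·-243 + 1·-78 + 3·-23 + 2·-12 = -2466
a_11 = 2·-2466 + 3·-783 + 1·-243 + 3·-78 + 2·-23 = -7804
a_12 = 2·-7804 + 3·-2466 + 1·-783 + 3·-243 + 2·-78 = -24674
a_13 = 2·-24674 + 3·-7804 + 1·-2466 + 3·-783 + 2·-243 = -78061
a_14 = 2·-78061 + 3·-24674 + 1·-7804 + 3·-2466 + 2·-783 = -246912
a_15 = 2·-246912 + 3·-78061 + 1·-24674 + 3·-7804 + 2·-2466 = -781025
a_16 = 2·-781025 + 3·-246912 + 1·-78061 + 3·-24674 + 2·-7804 = -2470477
a_17 = 2·-2470477 + 3·-781025 + 1·-246912 + 3·-78061 + 2·-24674 = -7814472
a_18 = 2·-7814472 + 3·-2470477 + 1·-781025 + 3·-246912 + 2·-78061 = -24718258
a_19 = 2·-24718258 + 3·-7814472 + 1·-2470477 + 3·-781025 + 2·-246912 = -78187308
a_20 = 2·-78187308 + 3·-24718258 + 1·-7814472 + 3·-2470477 + 2·-781025 = -247317343
a_21 = 2·-247317343 + 3·-78187308 + 1·-24718258 + 3·-7814472 + 2·-2470477 = -782299238
a_22 = 2·-782299238 + 3·-247317343 + 1·-78187308 + 3·-24718258 + 2·-7814472 = -2474521531
a_23 = 2·-2474521531 + 3·-782299238 + 1·-247317343 + 3·-78187308 + 2·-24718258 = -7827256559
a_24 = 2·-7827256559 + 3·-2474521531 + 1·-782299238 + 3·-247317343 + 2·-78187308 = -24758703594
a_25 = 2·-24758703594 + 3·-7827256559 + 1·-2474521531 + 3·-782299238 + 2·-247317343 = -78315230796

-78315230796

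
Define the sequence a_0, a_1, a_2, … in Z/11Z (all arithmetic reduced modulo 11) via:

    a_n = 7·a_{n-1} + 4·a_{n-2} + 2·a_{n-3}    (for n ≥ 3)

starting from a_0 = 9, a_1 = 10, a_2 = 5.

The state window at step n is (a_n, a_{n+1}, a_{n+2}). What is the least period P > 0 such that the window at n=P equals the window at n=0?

n=0: window = (9, 10, 5)
n=1: window = (10, 5, 5)
n=2: window = (5, 5, 9)
n=3: window = (5, 9, 5)
n=4: window = (9, 5, 4)
n=5: window = (5, 4, 0)
n=6: window = (4, 0, 4)
n=7: window = (0, 4, 3)
n=8: window = (4, 3, 4)
n=9: window = (3, 4, 4)
n=10: window = (4, 4, 6)
n=11: window = (4, 6, 0)
n=12: window = (6, 0, 10)
n=13: window = (0, 10, 5)
n=14: window = (10, 5, 9)
n=15: window = (5, 9, 4)
n=16: window = (9, 4, 8)
n=17: window = (4, 8, 2)
n=18: window = (8, 2, 10)
n=19: window = (2, 10, 6)
n=20: window = (10, 6, 9)
n=21: window = (6, 9, 8)
n=22: window = (9, 8, 5)
n=23: window = (8, 5, 8)
n=24: window = (5, 8, 4)
n=25: window = (8, 4, 4)
n=26: window = (4, 4, 5)
n=27: window = (4, 5, 4)
n=28: window = (5, 4, 1)
n=29: window = (4, 1, 0)
n=30: window = (1, 0, 1)
n=31: window = (0, 1, 9)
n=32: window = (1, 9, 1)
n=33: window = (9, 1, 1)
n=34: window = (1, 1, 7)
n=35: window = (1, 7, 0)
n=36: window = (7, 0, 8)
n=37: window = (0, 8, 4)
n=38: window = (8, 4, 5)
n=39: window = (4, 5, 1)
n=40: window = (5, 1, 2)
…
n=118: window = (3, 10, 9)
n=119: window = (10, 9, 10)
n=120: window = (9, 10, 5)
window at n=120 equals window at n=0 → period = 120

120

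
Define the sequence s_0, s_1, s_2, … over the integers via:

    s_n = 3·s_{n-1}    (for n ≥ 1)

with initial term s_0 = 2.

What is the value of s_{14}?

s_1 = 3·2 = 6
s_2 = 3·6 = 18
s_3 = 3·18 = 54
s_4 = 3·54 = 162
s_5 = 3·162 = 486
s_6 = 3·486 = 1458
s_7 = 3·1458 = 4374
s_8 = 3·4374 = 13122
s_9 = 3·13122 = 39366
s_10 = 3·39366 = 118098
s_11 = 3·118098 = 354294
s_12 = 3·354294 = 1062882
s_13 = 3·1062882 = 3188646
s_14 = 3·3188646 = 9565938

9565938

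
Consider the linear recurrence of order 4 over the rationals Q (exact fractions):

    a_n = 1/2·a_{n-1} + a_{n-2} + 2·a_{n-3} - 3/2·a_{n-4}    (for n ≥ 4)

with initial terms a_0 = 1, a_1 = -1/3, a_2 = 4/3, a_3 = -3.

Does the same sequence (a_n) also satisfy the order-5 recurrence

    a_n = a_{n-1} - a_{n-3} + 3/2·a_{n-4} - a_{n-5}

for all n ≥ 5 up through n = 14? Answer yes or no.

Terms a_0..a_14: 1, -1/3, 4/3, -3, -7/3, -1, -65/6, -79/12, -101/8, -529/16, -2503/96, -11803/192, -39935/384, -89107/768, -377623/1536
n=5: candidate gives -31/6, actual a_5 = -1 ✗

no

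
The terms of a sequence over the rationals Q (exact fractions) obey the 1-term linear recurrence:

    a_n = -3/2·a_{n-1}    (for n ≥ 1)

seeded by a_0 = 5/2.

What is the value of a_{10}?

295245/2048

a_1 = -3/2·5/2 = -15/4
a_2 = -3/2·-15/4 = 45/8
a_3 = -3/2·45/8 = -135/16
a_4 = -3/2·-135/16 = 405/32
a_5 = -3/2·405/32 = -1215/64
a_6 = -3/2·-1215/64 = 3645/128
a_7 = -3/2·3645/128 = -10935/256
a_8 = -3/2·-10935/256 = 32805/512
a_9 = -3/2·32805/512 = -98415/1024
a_10 = -3/2·-98415/1024 = 295245/2048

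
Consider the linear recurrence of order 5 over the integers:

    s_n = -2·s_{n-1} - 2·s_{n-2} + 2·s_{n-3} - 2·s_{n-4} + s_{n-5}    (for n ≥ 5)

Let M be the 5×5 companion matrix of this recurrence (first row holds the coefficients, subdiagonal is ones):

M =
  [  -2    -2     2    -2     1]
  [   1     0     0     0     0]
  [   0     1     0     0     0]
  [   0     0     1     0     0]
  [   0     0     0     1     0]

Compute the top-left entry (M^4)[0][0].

(M^4)[0][0] is the top entry after applying M 4 times to the unit state (1, 0, 0, 0, 0). Equivalently it is h_{8} for the auxiliary sequence (h_n) obeying the same recurrence with h_4 = 1 and h_i = 0 for 0 ≤ i < 4:
h_5 = -2·1 + -2·0 + 2·0 + -2·0 + 1·0 = -2
h_6 = -2·-2 + -2·1 + 2·0 + -2·0 + 1·0 = 2
h_7 = -2·2 + -2·-2 + 2·1 + -2·0 + 1·0 = 2
h_8 = -2·2 + -2·2 + 2·-2 + -2·1 + 1·0 = -14

-14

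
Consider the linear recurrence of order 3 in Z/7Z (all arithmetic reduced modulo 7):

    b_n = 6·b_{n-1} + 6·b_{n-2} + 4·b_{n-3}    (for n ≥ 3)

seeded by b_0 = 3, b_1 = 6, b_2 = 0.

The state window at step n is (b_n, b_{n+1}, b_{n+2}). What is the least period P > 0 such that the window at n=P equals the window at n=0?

16

n=0: window = (3, 6, 0)
n=1: window = (6, 0, 6)
n=2: window = (0, 6, 4)
n=3: window = (6, 4, 4)
n=4: window = (4, 4, 2)
n=5: window = (4, 2, 3)
n=6: window = (2, 3, 4)
n=7: window = (3, 4, 1)
n=8: window = (4, 1, 0)
n=9: window = (1, 0, 1)
n=10: window = (0, 1, 3)
n=11: window = (1, 3, 3)
n=12: window = (3, 3, 5)
n=13: window = (3, 5, 4)
n=14: window = (5, 4, 3)
n=15: window = (4, 3, 6)
n=16: window = (3, 6, 0)
window at n=16 equals window at n=0 → period = 16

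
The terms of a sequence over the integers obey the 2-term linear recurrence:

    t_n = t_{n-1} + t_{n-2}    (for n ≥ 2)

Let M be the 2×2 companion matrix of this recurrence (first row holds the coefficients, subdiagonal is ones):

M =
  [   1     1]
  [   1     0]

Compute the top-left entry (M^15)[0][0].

987

(M^15)[0][0] is the top entry after applying M 15 times to the unit state (1, 0). Equivalently it is h_{16} for the auxiliary sequence (h_n) obeying the same recurrence with h_1 = 1 and h_i = 0 for 0 ≤ i < 1:
h_2 = 1·1 + 1·0 = 1
h_3 = 1·1 + 1·1 = 2
h_4 = 1·2 + 1·1 = 3
h_5 = 1·3 + 1·2 = 5
h_6 = 1·5 + 1·3 = 8
h_7 = 1·8 + 1·5 = 13
h_8 = 1·13 + 1·8 = 21
h_9 = 1·21 + 1·13 = 34
h_10 = 1·34 + 1·21 = 55
h_11 = 1·55 + 1·34 = 89
h_12 = 1·89 + 1·55 = 144
h_13 = 1·144 + 1·89 = 233
h_14 = 1·233 + 1·144 = 377
h_15 = 1·377 + 1·233 = 610
h_16 = 1·610 + 1·377 = 987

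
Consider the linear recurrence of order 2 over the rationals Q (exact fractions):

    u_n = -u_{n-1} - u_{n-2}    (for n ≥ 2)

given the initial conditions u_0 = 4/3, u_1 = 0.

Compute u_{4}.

u_2 = -1·0 + -1·4/3 = -4/3
u_3 = -1·-4/3 + -1·0 = 4/3
u_4 = -1·4/3 + -1·-4/3 = 0

0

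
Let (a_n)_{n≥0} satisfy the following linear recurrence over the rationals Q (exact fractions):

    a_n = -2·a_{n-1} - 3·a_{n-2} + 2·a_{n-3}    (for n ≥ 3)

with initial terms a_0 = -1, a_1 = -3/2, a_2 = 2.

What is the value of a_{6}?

-26

a_3 = -2·2 + -3·-3/2 + 2·-1 = -3/2
a_4 = -2·-3/2 + -3·2 + 2·-3/2 = -6
a_5 = -2·-6 + -3·-3/2 + 2·2 = 41/2
a_6 = -2·41/2 + -3·-6 + 2·-3/2 = -26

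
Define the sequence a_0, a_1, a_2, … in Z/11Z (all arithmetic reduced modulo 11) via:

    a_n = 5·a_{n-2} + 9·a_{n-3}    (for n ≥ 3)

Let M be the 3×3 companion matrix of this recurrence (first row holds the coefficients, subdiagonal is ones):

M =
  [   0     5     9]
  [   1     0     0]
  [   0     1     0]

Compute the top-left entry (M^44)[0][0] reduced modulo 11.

(M^44)[0][0] is the top entry after applying M 44 times to the unit state (1, 0, 0). Equivalently it is h_{46} for the auxiliary sequence (h_n) obeying the same recurrence with h_2 = 1 and h_i = 0 for 0 ≤ i < 2:
h_3 = 0·1 + 5·0 + 9·0 = 0
h_4 = 0·0 + 5·1 + 9·0 = 5
h_5 = 0·5 + 5·0 + 9·1 = 9
h_6 = 0·9 + 5·5 + 9·0 = 3
h_7 = 0·3 + 5·9 + 9·5 = 2
h_8 = 0·2 + 5·3 + 9·9 = 8
h_9 = 0·8 + 5·2 + 9·3 = 4
h_10 = 0·4 + 5·8 + 9·2 = 3
h_11 = 0·3 + 5·4 + 9·8 = 4
h_12 = 0·4 + 5·3 + 9·4 = 7
h_13 = 0·7 + 5·4 + 9·3 = 3
h_14 = 0·3 + 5·7 + 9·4 = 5
h_15 = 0·5 + 5·3 + 9·7 = 1
h_16 = 0·1 + 5·5 + 9·3 = 8
h_17 = 0·8 + 5·1 + 9·5 = 6
h_18 = 0·6 + 5·8 + 9·1 = 5
h_19 = 0·5 + 5·6 + 9·8 = 3
h_20 = 0·3 + 5·5 + 9·6 = 2
h_21 = 0·2 + 5·3 + 9·5 = 5
h_22 = 0·5 + 5·2 + 9·3 = 4
h_23 = 0·4 + 5·5 + 9·2 = 10
h_24 = 0·10 + 5·4 + 9·5 = 10
h_25 = 0·10 + 5·10 + 9·4 = 9
h_26 = 0·9 + 5·10 + 9·10 = 8
h_27 = 0·8 + 5·9 + 9·10 = 3
h_28 = 0·3 + 5·8 + 9·9 = 0
h_29 = 0·0 + 5·3 + 9·8 = 10
h_30 = 0·10 + 5·0 + 9·3 = 5
h_31 = 0·5 + 5·10 + 9·0 = 6
h_32 = 0·6 + 5·5 + 9·10 = 5
h_33 = 0·5 + 5·6 + 9·5 = 9
h_34 = 0·9 + 5·5 + 9·6 = 2
h_35 = 0·2 + 5·9 + 9·5 = 2
h_36 = 0·2 + 5·2 + 9·9 = 3
h_37 = 0·3 + 5·2 + 9·2 = 6
h_38 = 0·6 + 5·3 + 9·2 = 0
h_39 = 0·0 + 5·6 + 9·3 = 2
h_40 = 0·2 + 5·0 + 9·6 = 10
h_41 = 0·10 + 5·2 + 9·0 = 10
h_42 = 0·10 + 5·10 + 9·2 = 2
h_43 = 0·2 + 5·10 + 9·10 = 8
h_44 = 0·8 + 5·2 + 9·10 = 1
h_45 = 0·1 + 5·8 + 9·2 = 3
h_46 = 0·3 + 5·1 + 9·8 = 0

0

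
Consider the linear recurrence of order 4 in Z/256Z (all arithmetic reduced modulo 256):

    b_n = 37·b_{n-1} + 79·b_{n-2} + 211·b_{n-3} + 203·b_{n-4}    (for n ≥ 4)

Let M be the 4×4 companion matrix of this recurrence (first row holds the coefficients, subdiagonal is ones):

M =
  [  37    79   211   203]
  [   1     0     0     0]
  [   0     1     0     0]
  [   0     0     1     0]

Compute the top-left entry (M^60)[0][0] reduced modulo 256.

201

(M^60)[0][0] is the top entry after applying M 60 times to the unit state (1, 0, 0, 0). Equivalently it is h_{63} for the auxiliary sequence (h_n) obeying the same recurrence with h_3 = 1 and h_i = 0 for 0 ≤ i < 3:
h_4 = 37·1 + 79·0 + 211·0 + 203·0 = 37
h_5 = 37·37 + 79·1 + 211·0 + 203·0 = 168
h_6 = 37·168 + 79·37 + 211·1 + 203·0 = 134
h_7 = 37·134 + 79·168 + 211·37 + 203·1 = 128
h_8 = 37·128 + 79·134 + 211·168 + 203·37 = 169
h_9 = 37·169 + 79·128 + 211·134 + 203·168 = 151
h_10 = 37·151 + 79·169 + 211·128 + 203·134 = 188
h_11 = 37·188 + 79·151 + 211·169 + 203·128 = 144
h_12 = 37·144 + 79·188 + 211·151 + 203·169 = 76
h_13 = 37·76 + 79·144 + 211·188 + 203·151 = 29
h_14 = 37·29 + 79·76 + 211·144 + 203·188 = 105
h_15 = 37·105 + 79·29 + 211·76 + 203·144 = 244
h_16 = 37·244 + 79·105 + 211·29 + 203·76 = 214
h_17 = 37·214 + 79·244 + 211·105 + 203·29 = 196
h_18 = 37·196 + 79·214 + 211·244 + 203·105 = 189
h_19 = 37·189 + 79·196 + 211·214 + 203·244 = 171
h_20 = 37·171 + 79·189 + 211·196 + 203·214 = 72
h_21 = 37·72 + 79·171 + 211·189 + 203·196 = 96
h_22 = 37·96 + 79·72 + 211·171 + 203·189 = 232
h_23 = 37·232 + 79·96 + 211·72 + 203·171 = 25
h_24 = 37·25 + 79·232 + 211·96 + 203·72 = 109
h_25 = 37·109 + 79·25 + 211·232 + 203·96 = 208
h_26 = 37·208 + 79·109 + 211·25 + 203·232 = 70
h_27 = 37·70 + 79·208 + 211·109 + 203·25 = 248
h_28 = 37·248 + 79·70 + 211·208 + 203·109 = 81
h_29 = 37·81 + 79·248 + 211·70 + 203·208 = 223
h_30 = 37·223 + 79·81 + 211·248 + 203·70 = 36
h_31 = 37·36 + 79·223 + 211·81 + 203·248 = 112
h_32 = 37·112 + 79·36 + 211·223 + 203·81 = 84
h_33 = 37·84 + 79·112 + 211·36 + 203·223 = 53
h_34 = 37·53 + 79·84 + 211·112 + 203·36 = 113
h_35 = 37·113 + 79·53 + 211·84 + 203·112 = 188
h_36 = 37·188 + 79·113 + 211·53 + 203·84 = 86
h_37 = 37·86 + 79·188 + 211·113 + 203·53 = 156
h_38 = 37·156 + 79·86 + 211·188 + 203·113 = 165
h_39 = 37·165 + 79·156 + 211·86 + 203·188 = 243
h_40 = 37·243 + 79·165 + 211·156 + 203·86 = 208
h_41 = 37·208 + 79·243 + 211·165 + 203·156 = 192
h_42 = 37·192 + 79·208 + 211·243 + 203·165 = 16
h_43 = 37·16 + 79·192 + 211·208 + 203·243 = 177
h_44 = 37·177 + 79·16 + 211·192 + 203·208 = 181
h_45 = 37·181 + 79·177 + 211·16 + 203·192 = 56
h_46 = 37·56 + 79·181 + 211·177 + 203·16 = 134
h_47 = 37·134 + 79·56 + 211·181 + 203·177 = 48
h_48 = 37·48 + 79·134 + 211·56 + 203·181 = 249
h_49 = 37·249 + 79·48 + 211·134 + 203·56 = 167
h_50 = 37·167 + 79·249 + 211·48 + 203·134 = 204
h_51 = 37·204 + 79·167 + 211·249 + 203·48 = 80
h_52 = 37·80 + 79·204 + 211·167 + 203·249 = 156
h_53 = 37·156 + 79·80 + 211·204 + 203·167 = 205
h_54 = 37·205 + 79·156 + 211·80 + 203·204 = 121
h_55 = 37·121 + 79·205 + 211·156 + 203·80 = 196
h_56 = 37·196 + 79·121 + 211·205 + 203·156 = 86
h_57 = 37·86 + 79·196 + 211·121 + 203·205 = 52
h_58 = 37·52 + 79·86 + 211·196 + 203·121 = 141
h_59 = 37·141 + 79·52 + 211·86 + 203·196 = 187
h_60 = 37·187 + 79·141 + 211·52 + 203·86 = 152
h_61 = 37·152 + 79·187 + 211·141 + 203·52 = 32
h_62 = 37·32 + 79·152 + 211·187 + 203·141 = 120
h_63 = 37·120 + 79·32 + 211·152 + 203·187 = 201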